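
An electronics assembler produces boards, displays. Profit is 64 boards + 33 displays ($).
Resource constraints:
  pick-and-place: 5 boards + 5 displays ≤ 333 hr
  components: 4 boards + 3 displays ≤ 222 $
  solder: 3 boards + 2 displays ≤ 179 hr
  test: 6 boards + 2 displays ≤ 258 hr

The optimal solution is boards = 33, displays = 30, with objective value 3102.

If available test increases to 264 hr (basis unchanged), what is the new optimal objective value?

Binding: components and test. Non-binding: pick-and-place (18 unused), solder (20 unused).
By complementary slackness, y = 0 for the non-binding constraints.
From A_Bᵀ y = c: 4·y_components + 6·y_test = 64; 3·y_components + 2·y_test = 33.
Solving: y_components = 7, y_test = 6.
Δz = y_test·Δb = 6 × (6) = 36, so new z* = 3102 + 36 = 3138.

3138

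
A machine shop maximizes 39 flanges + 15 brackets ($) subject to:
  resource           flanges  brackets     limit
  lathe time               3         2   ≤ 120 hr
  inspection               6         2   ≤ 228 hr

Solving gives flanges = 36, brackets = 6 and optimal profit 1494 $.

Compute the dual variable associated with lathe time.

2

At the optimum: lathe time uses 120 of 120 (binding); inspection uses 228 of 228 (binding).
The binding rows give the dual system: 3·y_lathe time + 6·y_inspection = 39 and 2·y_lathe time + 2·y_inspection = 15.
→ y_lathe time = 2 and y_inspection = 5.5.
Shadow price of lathe time = 2.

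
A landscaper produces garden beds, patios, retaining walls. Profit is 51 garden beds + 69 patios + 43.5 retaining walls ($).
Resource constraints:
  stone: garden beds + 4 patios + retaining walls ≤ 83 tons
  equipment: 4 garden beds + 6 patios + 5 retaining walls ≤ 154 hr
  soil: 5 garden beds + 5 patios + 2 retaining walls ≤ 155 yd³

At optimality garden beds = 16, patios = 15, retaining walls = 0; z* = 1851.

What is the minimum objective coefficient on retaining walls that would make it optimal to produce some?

51

At the optimum: stone uses 76 of 83 (slack = 7); equipment uses 154 of 154 (binding); soil uses 155 of 155 (binding).
Slack constraints have shadow price 0 (complementary slackness).
Dual feasibility on the basic columns requires 4·y_equipment + 5·y_soil = 51, 6·y_equipment + 5·y_soil = 69.
This yields shadow prices y_equipment = 9, y_soil = 3.
retaining walls enters the basis when its profit ≥ yᵀa₃ = 9·5 + 3·2 = 51.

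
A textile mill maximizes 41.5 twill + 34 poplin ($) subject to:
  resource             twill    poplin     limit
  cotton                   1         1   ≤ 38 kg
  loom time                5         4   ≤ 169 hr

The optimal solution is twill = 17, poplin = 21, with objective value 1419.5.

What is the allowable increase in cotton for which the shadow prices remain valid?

4.25

Binding constraints: cotton, loom time. The basis is B = [[1,1],[5,4]] with det -1.
Per unit increase in cotton, x* moves by d = (-4, 5).
The basis stays optimal until twill reaches 0; allowable increase = 4.25 kg.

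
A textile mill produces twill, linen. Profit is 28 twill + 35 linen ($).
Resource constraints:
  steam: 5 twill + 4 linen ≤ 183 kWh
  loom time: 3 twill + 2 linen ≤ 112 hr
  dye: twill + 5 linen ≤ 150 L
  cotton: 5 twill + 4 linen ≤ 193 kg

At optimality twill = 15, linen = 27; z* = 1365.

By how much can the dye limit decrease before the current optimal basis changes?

Binding constraints: steam, dye. The basis is B = [[5,4],[1,5]] with det 21.
Per unit decrease in dye, x* moves by d = (0.1905, -0.2381).
The basis stays optimal until linen reaches 0; allowable decrease = 113.4 L.

113.4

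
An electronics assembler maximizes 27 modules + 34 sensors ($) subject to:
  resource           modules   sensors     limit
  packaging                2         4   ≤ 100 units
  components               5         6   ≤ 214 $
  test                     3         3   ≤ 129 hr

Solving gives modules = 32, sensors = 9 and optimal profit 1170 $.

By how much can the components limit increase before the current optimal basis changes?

Binding constraints: packaging, components. The basis is B = [[2,4],[5,6]] with det -8.
Per unit increase in components, x* moves by d = (0.5, -0.25).
The basis stays optimal until test becomes binding; allowable increase = 8 $.

8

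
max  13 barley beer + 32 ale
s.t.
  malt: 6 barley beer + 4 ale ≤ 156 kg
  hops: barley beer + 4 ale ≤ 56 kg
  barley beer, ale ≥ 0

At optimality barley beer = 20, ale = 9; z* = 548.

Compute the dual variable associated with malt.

At the optimum: malt uses 156 of 156 (binding); hops uses 56 of 56 (binding).
The binding rows give the dual system: 6·y_malt + 1·y_hops = 13 and 4·y_malt + 4·y_hops = 32.
This yields shadow prices y_malt = 1, y_hops = 7.
Shadow price of malt = 1.

1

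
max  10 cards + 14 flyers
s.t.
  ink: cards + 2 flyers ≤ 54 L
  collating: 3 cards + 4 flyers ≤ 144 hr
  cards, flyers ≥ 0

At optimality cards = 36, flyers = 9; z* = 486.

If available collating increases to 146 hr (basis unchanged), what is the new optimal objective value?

Both ink and collating are binding at x*.
Dual feasibility on the basic columns requires 1·y_ink + 3·y_collating = 10, 2·y_ink + 4·y_collating = 14.
→ y_ink = 1 and y_collating = 3.
Δz = y_collating·Δb = 3 × (2) = 6, so new z* = 486 + 6 = 492.

492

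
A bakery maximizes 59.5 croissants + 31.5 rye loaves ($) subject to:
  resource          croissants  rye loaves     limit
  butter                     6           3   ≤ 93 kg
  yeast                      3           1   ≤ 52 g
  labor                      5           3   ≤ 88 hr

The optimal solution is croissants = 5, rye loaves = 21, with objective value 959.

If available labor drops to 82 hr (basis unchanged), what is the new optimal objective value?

938

At the optimum: butter uses 93 of 93 (binding); yeast uses 36 of 52 (slack = 16); labor uses 88 of 88 (binding).
By complementary slackness, y = 0 for the non-binding constraint.
From A_Bᵀ y = c: 6·y_butter + 5·y_labor = 59.5; 3·y_butter + 3·y_labor = 31.5.
Solving: y_butter = 7, y_labor = 3.5.
Δz = y_labor·Δb = 3.5 × (-6) = -21, so new z* = 959 − 21 = 938.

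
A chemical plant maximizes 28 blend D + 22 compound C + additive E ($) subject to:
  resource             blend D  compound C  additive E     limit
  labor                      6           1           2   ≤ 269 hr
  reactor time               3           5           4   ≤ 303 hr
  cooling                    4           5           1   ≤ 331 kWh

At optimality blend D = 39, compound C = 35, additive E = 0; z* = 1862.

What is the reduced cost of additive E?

At the optimum: labor uses 269 of 269 (binding); reactor time uses 292 of 303 (slack = 11); cooling uses 331 of 331 (binding).
Slack constraints have shadow price 0 (complementary slackness).
Dual feasibility on the basic columns requires 6·y_labor + 4·y_cooling = 28, 1·y_labor + 5·y_cooling = 22.
→ y_labor = 2 and y_cooling = 4.
Reduced cost of additive E: c₃ − yᵀa₃ = 1 − (2·2 + 4·1) = 1 − 8 = -7.

-7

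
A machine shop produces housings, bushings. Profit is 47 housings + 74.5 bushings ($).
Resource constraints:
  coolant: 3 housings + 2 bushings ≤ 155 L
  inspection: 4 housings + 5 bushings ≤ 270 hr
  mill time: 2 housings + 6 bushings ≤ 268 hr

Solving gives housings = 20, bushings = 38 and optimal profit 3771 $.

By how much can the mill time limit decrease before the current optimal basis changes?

Binding constraints: inspection, mill time. The basis is B = [[4,5],[2,6]] with det 14.
Per unit decrease in mill time, x* moves by d = (0.3571, -0.2857).
The basis stays optimal until coolant becomes binding; allowable decrease = 38 hr.

38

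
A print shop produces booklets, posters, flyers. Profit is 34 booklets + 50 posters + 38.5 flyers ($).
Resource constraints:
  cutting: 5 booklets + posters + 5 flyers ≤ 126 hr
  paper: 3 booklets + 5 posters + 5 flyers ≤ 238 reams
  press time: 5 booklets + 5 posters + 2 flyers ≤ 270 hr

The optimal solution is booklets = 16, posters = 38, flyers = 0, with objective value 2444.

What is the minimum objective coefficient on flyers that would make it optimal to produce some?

At the optimum: cutting uses 118 of 126 (slack = 8); paper uses 238 of 238 (binding); press time uses 270 of 270 (binding).
Slack constraints have shadow price 0 (complementary slackness).
Dual feasibility on the basic columns requires 3·y_paper + 5·y_press time = 34, 5·y_paper + 5·y_press time = 50.
→ y_paper = 8 and y_press time = 2.
flyers enters the basis when its profit ≥ yᵀa₃ = 8·5 + 2·2 = 44.

44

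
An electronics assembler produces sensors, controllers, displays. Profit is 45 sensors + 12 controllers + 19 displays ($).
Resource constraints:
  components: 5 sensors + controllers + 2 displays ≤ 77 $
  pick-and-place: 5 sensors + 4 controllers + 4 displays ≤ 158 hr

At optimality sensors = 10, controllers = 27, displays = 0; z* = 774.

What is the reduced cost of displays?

-1

At the optimum: components uses 77 of 77 (binding); pick-and-place uses 158 of 158 (binding).
From A_Bᵀ y = c: 5·y_components + 5·y_pick-and-place = 45; 1·y_components + 4·y_pick-and-place = 12.
This yields shadow prices y_components = 8, y_pick-and-place = 1.
Reduced cost of displays: c₃ − yᵀa₃ = 19 − (8·2 + 1·4) = 19 − 20 = -1.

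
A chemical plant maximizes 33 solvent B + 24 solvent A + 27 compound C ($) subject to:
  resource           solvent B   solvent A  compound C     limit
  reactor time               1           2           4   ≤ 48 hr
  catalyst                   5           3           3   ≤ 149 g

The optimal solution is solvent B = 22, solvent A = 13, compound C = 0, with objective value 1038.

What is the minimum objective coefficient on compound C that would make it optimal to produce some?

30

At the optimum: reactor time uses 48 of 48 (binding); catalyst uses 149 of 149 (binding).
The binding rows give the dual system: 1·y_reactor time + 5·y_catalyst = 33 and 2·y_reactor time + 3·y_catalyst = 24.
This yields shadow prices y_reactor time = 3, y_catalyst = 6.
compound C enters the basis when its profit ≥ yᵀa₃ = 3·4 + 6·3 = 30.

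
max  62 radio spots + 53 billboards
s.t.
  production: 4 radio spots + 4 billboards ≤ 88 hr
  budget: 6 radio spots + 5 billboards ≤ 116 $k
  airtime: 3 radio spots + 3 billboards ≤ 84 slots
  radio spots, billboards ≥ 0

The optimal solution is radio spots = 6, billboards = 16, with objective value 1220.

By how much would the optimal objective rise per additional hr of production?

2

At the optimum: production uses 88 of 88 (binding); budget uses 116 of 116 (binding); airtime uses 66 of 84 (slack = 18).
Since airtime is not tight, its dual is 0.
The binding rows give the dual system: 4·y_production + 6·y_budget = 62 and 4·y_production + 5·y_budget = 53.
→ y_production = 2 and y_budget = 9.
Shadow price of production = 2.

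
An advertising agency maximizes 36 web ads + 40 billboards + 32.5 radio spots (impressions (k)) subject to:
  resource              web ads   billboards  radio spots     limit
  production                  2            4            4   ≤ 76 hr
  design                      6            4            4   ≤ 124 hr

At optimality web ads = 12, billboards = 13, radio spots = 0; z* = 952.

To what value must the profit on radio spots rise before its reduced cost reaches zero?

40

Check each constraint at x*: production 76/76 (tight); design 124/124 (tight).
The binding rows give the dual system: 2·y_production + 6·y_design = 36 and 4·y_production + 4·y_design = 40.
Solving: y_production = 6, y_design = 4.
radio spots enters the basis when its profit ≥ yᵀa₃ = 6·4 + 4·4 = 40.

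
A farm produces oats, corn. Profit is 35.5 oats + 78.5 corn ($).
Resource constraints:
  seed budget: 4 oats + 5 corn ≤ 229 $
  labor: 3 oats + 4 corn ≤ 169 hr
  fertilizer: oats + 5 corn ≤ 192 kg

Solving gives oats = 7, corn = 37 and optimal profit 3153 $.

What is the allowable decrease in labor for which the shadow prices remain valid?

15.4

Binding constraints: labor, fertilizer. The basis is B = [[3,4],[1,5]] with det 11.
Per unit decrease in labor, x* moves by d = (-0.4545, 0.0909).
The basis stays optimal until oats reaches 0; allowable decrease = 15.4 hr.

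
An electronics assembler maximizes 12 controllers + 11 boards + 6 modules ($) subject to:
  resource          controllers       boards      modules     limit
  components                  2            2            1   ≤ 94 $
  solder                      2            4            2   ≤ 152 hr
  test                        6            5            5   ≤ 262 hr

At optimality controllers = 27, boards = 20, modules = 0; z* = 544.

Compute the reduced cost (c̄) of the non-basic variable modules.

Binding: components and test. Non-binding: solder (18 unused).
Since solder is not tight, its dual is 0.
The binding rows give the dual system: 2·y_components + 6·y_test = 12 and 2·y_components + 5·y_test = 11.
This yields shadow prices y_components = 3, y_test = 1.
Reduced cost of modules: c₃ − yᵀa₃ = 6 − (3·1 + 1·5) = 6 − 8 = -2.

-2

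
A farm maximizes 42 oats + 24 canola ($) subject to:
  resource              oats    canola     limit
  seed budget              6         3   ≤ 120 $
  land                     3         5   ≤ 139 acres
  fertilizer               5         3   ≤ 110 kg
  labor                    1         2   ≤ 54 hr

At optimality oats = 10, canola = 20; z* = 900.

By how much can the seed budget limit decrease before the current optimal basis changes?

Binding constraints: seed budget, fertilizer. The basis is B = [[6,3],[5,3]] with det 3.
Per unit decrease in seed budget, x* moves by d = (-1, 1.6667).
The basis stays optimal until land becomes binding; allowable decrease = 1.6875 $.

1.6875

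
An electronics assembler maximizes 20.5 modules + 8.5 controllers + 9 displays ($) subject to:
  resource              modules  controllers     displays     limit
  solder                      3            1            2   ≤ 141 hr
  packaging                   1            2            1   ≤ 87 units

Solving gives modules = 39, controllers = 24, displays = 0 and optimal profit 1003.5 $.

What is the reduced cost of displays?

Both solder and packaging are binding at x*.
From A_Bᵀ y = c: 3·y_solder + 1·y_packaging = 20.5; 1·y_solder + 2·y_packaging = 8.5.
Solving: y_solder = 6.5, y_packaging = 1.
Reduced cost of displays: c₃ − yᵀa₃ = 9 − (6.5·2 + 1·1) = 9 − 14 = -5.

-5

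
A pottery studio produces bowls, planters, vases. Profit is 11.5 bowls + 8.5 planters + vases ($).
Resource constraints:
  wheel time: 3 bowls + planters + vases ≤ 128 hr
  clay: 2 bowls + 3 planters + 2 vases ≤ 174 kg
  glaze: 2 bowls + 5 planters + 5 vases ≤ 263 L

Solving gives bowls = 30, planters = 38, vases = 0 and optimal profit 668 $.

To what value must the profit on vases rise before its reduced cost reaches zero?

Check each constraint at x*: wheel time 128/128 (tight); clay 174/174 (tight); glaze 250/263 (slack 13).
By complementary slackness, y = 0 for the non-binding constraint.
Dual feasibility on the basic columns requires 3·y_wheel time + 2·y_clay = 11.5, 1·y_wheel time + 3·y_clay = 8.5.
→ y_wheel time = 2.5 and y_clay = 2.
vases enters the basis when its profit ≥ yᵀa₃ = 2.5·1 + 2·2 = 6.5.

6.5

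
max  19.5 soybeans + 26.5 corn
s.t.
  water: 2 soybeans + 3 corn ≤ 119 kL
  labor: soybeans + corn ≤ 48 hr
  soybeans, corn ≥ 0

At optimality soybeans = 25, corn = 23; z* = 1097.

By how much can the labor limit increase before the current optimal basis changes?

Binding constraints: water, labor. The basis is B = [[2,3],[1,1]] with det -1.
Per unit increase in labor, x* moves by d = (3, -2).
The basis stays optimal until corn reaches 0; allowable increase = 11.5 hr.

11.5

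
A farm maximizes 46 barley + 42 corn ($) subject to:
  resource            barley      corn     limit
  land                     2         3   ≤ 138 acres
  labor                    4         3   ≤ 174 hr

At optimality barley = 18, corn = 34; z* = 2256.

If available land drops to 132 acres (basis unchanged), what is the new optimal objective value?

2226

Both land and labor are binding at x*.
From A_Bᵀ y = c: 2·y_land + 4·y_labor = 46; 3·y_land + 3·y_labor = 42.
Solving: y_land = 5, y_labor = 9.
Δz = y_land·Δb = 5 × (-6) = -30, so new z* = 2256 − 30 = 2226.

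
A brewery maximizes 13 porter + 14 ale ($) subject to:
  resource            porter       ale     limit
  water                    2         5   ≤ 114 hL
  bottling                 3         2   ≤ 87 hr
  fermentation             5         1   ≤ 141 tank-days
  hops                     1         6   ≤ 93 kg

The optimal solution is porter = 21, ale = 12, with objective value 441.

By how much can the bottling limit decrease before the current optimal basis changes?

56

Binding constraints: bottling, hops. The basis is B = [[3,2],[1,6]] with det 16.
Per unit decrease in bottling, x* moves by d = (-0.375, 0.0625).
The basis stays optimal until porter reaches 0; allowable decrease = 56 hr.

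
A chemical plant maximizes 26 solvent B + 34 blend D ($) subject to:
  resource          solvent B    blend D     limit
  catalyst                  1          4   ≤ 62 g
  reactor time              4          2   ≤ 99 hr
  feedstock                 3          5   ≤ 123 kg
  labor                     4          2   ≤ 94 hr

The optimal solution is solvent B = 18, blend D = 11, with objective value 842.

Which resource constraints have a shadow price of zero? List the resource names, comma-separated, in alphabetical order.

catalyst: 62/62 (binding)
reactor time: 94/99 (slack 5)
feedstock: 109/123 (slack 14)
labor: 94/94 (binding)
By complementary slackness, a constraint with positive slack has shadow price 0 → feedstock, reactor time.

feedstock, reactor time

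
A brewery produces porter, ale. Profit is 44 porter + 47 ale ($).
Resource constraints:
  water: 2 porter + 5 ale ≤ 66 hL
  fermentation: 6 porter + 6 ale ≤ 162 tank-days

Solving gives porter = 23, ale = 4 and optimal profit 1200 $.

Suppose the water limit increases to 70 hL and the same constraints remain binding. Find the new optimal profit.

1204

Check each constraint at x*: water 66/66 (tight); fermentation 162/162 (tight).
Dual feasibility on the basic columns requires 2·y_water + 6·y_fermentation = 44, 5·y_water + 6·y_fermentation = 47.
This yields shadow prices y_water = 1, y_fermentation = 7.
Δz = y_water·Δb = 1 × (4) = 4, so new z* = 1200 + 4 = 1204.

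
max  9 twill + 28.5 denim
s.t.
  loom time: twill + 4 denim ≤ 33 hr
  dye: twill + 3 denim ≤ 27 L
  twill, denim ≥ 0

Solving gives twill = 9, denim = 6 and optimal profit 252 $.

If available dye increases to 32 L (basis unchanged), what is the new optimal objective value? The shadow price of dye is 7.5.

Δb = 5, so new z* = 252 + (7.5)·(5) = 252 + 37.5 = 289.5.

289.5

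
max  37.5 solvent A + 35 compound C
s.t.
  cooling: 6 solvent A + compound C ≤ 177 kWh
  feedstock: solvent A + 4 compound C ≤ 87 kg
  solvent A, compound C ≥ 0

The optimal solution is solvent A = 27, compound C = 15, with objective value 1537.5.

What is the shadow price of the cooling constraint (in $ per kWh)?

5

At the optimum: cooling uses 177 of 177 (binding); feedstock uses 87 of 87 (binding).
From A_Bᵀ y = c: 6·y_cooling + 1·y_feedstock = 37.5; 1·y_cooling + 4·y_feedstock = 35.
This yields shadow prices y_cooling = 5, y_feedstock = 7.5.
Shadow price of cooling = 5.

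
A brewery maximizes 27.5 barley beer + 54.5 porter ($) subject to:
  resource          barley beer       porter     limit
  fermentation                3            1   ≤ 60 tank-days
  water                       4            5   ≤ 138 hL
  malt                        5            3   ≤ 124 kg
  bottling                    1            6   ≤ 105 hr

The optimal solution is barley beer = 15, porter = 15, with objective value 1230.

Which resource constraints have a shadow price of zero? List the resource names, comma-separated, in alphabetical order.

fermentation: 60/60 (binding)
water: 135/138 (slack 3)
malt: 120/124 (slack 4)
bottling: 105/105 (binding)
By complementary slackness, a constraint with positive slack has shadow price 0 → malt, water.

malt, water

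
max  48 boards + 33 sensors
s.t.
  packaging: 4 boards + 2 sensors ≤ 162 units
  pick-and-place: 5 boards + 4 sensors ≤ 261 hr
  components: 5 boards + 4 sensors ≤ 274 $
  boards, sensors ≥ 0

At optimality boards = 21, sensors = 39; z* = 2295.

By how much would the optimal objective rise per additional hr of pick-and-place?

Binding: packaging and pick-and-place. Non-binding: components (13 unused).
Slack constraints have shadow price 0 (complementary slackness).
Dual feasibility on the basic columns requires 4·y_packaging + 5·y_pick-and-place = 48, 2·y_packaging + 4·y_pick-and-place = 33.
Solving: y_packaging = 4.5, y_pick-and-place = 6.
Shadow price of pick-and-place = 6.

6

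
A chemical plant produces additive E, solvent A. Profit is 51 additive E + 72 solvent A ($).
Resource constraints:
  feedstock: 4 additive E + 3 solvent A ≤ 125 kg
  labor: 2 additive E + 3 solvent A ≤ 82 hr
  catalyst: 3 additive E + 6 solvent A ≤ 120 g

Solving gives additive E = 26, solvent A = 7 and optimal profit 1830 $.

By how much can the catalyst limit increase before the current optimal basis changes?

Binding constraints: feedstock, catalyst. The basis is B = [[4,3],[3,6]] with det 15.
Per unit increase in catalyst, x* moves by d = (-0.2, 0.2667).
The basis stays optimal until labor becomes binding; allowable increase = 22.5 g.

22.5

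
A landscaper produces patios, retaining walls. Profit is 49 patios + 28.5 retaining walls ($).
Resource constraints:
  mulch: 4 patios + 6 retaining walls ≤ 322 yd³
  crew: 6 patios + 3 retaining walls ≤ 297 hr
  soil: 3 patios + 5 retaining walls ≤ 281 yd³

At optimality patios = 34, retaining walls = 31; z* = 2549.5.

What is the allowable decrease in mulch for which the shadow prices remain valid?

124

Binding constraints: mulch, crew. The basis is B = [[4,6],[6,3]] with det -24.
Per unit decrease in mulch, x* moves by d = (0.125, -0.25).
The basis stays optimal until retaining walls reaches 0; allowable decrease = 124 yd³.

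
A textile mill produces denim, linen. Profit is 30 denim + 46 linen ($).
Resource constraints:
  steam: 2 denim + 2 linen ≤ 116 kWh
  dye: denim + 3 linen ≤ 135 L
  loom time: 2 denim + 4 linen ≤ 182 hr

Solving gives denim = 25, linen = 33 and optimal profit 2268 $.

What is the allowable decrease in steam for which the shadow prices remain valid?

22

Binding constraints: steam, loom time. The basis is B = [[2,2],[2,4]] with det 4.
Per unit decrease in steam, x* moves by d = (-1, 0.5).
The basis stays optimal until dye becomes binding; allowable decrease = 22 kWh.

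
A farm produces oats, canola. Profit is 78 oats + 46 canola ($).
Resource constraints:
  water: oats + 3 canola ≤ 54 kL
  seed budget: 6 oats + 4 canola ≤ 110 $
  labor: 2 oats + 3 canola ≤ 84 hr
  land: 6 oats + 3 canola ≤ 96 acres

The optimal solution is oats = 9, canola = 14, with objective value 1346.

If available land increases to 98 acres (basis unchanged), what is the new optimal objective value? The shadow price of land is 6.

1358

Δb = 2, so new z* = 1346 + (6)·(2) = 1346 + 12 = 1358.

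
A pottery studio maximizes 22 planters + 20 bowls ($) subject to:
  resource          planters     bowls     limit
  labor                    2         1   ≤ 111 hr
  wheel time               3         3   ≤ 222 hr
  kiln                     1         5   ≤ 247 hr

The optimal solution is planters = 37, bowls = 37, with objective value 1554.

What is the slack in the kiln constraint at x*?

25

kiln used = 1·37 + 5·37 = 222; slack = 247 − 222 = 25.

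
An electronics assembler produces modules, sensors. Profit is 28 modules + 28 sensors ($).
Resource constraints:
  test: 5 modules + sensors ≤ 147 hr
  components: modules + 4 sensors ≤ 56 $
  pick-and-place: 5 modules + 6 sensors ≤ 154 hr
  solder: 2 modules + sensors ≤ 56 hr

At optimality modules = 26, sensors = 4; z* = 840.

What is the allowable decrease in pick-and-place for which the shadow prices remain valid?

14

Binding constraints: pick-and-place, solder. The basis is B = [[5,6],[2,1]] with det -7.
Per unit decrease in pick-and-place, x* moves by d = (0.1429, -0.2857).
The basis stays optimal until sensors reaches 0; allowable decrease = 14 hr.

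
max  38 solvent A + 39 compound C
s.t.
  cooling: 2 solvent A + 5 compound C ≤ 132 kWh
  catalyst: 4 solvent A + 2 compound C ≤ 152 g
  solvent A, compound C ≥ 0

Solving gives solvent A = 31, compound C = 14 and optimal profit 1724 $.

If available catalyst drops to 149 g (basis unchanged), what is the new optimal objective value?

Both cooling and catalyst are binding at x*.
From A_Bᵀ y = c: 2·y_cooling + 4·y_catalyst = 38; 5·y_cooling + 2·y_catalyst = 39.
This yields shadow prices y_cooling = 5, y_catalyst = 7.
Δz = y_catalyst·Δb = 7 × (-3) = -21, so new z* = 1724 − 21 = 1703.

1703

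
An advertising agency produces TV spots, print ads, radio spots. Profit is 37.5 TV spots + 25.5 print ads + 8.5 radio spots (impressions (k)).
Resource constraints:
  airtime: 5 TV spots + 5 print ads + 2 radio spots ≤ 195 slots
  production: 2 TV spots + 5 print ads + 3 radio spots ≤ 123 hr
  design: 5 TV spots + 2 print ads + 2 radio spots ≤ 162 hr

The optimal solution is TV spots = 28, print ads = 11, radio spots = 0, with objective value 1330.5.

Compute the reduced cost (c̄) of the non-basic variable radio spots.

-6.5

Check each constraint at x*: airtime 195/195 (tight); production 111/123 (slack 12); design 162/162 (tight).
Slack constraints have shadow price 0 (complementary slackness).
From A_Bᵀ y = c: 5·y_airtime + 5·y_design = 37.5; 5·y_airtime + 2·y_design = 25.5.
This yields shadow prices y_airtime = 3.5, y_design = 4.
Reduced cost of radio spots: c₃ − yᵀa₃ = 8.5 − (3.5·2 + 4·2) = 8.5 − 15 = -6.5.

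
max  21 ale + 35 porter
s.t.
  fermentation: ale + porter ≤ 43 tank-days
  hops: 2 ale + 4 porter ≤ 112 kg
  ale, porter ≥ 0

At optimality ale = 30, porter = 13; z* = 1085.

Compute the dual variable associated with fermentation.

7

Check each constraint at x*: fermentation 43/43 (tight); hops 112/112 (tight).
Dual feasibility on the basic columns requires 1·y_fermentation + 2·y_hops = 21, 1·y_fermentation + 4·y_hops = 35.
→ y_fermentation = 7 and y_hops = 7.
Shadow price of fermentation = 7.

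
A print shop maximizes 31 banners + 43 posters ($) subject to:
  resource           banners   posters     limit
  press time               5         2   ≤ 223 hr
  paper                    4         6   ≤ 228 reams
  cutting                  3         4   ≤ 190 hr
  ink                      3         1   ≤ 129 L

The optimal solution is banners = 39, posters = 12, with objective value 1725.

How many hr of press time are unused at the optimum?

press time used = 5·39 + 2·12 = 219; slack = 223 − 219 = 4.

4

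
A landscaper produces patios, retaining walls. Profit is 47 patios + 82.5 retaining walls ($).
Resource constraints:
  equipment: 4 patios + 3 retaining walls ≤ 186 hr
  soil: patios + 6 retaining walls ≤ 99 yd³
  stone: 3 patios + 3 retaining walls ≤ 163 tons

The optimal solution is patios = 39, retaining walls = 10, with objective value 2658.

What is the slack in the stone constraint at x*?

16

stone used = 3·39 + 3·10 = 147; slack = 163 − 147 = 16.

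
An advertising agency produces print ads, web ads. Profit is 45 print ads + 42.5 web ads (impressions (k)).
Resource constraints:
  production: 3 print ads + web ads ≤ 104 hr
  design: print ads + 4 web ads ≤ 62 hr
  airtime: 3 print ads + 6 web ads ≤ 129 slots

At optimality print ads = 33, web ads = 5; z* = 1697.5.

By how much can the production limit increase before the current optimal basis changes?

Binding constraints: production, airtime. The basis is B = [[3,1],[3,6]] with det 15.
Per unit increase in production, x* moves by d = (0.4, -0.2).
The basis stays optimal until web ads reaches 0; allowable increase = 25 hr.

25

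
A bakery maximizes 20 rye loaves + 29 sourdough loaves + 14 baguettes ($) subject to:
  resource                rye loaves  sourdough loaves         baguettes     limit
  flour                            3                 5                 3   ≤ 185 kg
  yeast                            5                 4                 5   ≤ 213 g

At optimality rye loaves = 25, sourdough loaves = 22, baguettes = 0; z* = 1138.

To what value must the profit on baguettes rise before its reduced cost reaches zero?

20

Check each constraint at x*: flour 185/185 (tight); yeast 213/213 (tight).
From A_Bᵀ y = c: 3·y_flour + 5·y_yeast = 20; 5·y_flour + 4·y_yeast = 29.
Solving: y_flour = 5, y_yeast = 1.
baguettes enters the basis when its profit ≥ yᵀa₃ = 5·3 + 1·5 = 20.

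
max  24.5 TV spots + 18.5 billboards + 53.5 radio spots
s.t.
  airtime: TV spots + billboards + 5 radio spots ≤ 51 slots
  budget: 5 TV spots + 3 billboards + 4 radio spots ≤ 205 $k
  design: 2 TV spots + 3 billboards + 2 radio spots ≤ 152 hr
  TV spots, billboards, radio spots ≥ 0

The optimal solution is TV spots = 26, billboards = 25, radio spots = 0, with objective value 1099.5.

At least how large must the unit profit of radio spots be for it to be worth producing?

At the optimum: airtime uses 51 of 51 (binding); budget uses 205 of 205 (binding); design uses 127 of 152 (slack = 25).
Since design is not tight, its dual is 0.
The binding rows give the dual system: 1·y_airtime + 5·y_budget = 24.5 and 1·y_airtime + 3·y_budget = 18.5.
→ y_airtime = 9.5 and y_budget = 3.
radio spots enters the basis when its profit ≥ yᵀa₃ = 9.5·5 + 3·4 = 59.5.

59.5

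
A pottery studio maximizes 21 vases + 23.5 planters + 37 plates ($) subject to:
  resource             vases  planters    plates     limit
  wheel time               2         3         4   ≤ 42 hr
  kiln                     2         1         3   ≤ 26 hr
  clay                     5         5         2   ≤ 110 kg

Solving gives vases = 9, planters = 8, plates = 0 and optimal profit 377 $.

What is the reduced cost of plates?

At the optimum: wheel time uses 42 of 42 (binding); kiln uses 26 of 26 (binding); clay uses 85 of 110 (slack = 25).
Slack constraints have shadow price 0 (complementary slackness).
The binding rows give the dual system: 2·y_wheel time + 2·y_kiln = 21 and 3·y_wheel time + 1·y_kiln = 23.5.
Solving: y_wheel time = 6.5, y_kiln = 4.
Reduced cost of plates: c₃ − yᵀa₃ = 37 − (6.5·4 + 4·3) = 37 − 38 = -1.

-1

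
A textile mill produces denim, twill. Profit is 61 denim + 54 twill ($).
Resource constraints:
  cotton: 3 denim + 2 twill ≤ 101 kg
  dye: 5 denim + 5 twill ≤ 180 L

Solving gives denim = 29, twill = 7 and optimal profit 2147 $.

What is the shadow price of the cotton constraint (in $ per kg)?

7

At the optimum: cotton uses 101 of 101 (binding); dye uses 180 of 180 (binding).
Dual feasibility on the basic columns requires 3·y_cotton + 5·y_dye = 61, 2·y_cotton + 5·y_dye = 54.
→ y_cotton = 7 and y_dye = 8.
Shadow price of cotton = 7.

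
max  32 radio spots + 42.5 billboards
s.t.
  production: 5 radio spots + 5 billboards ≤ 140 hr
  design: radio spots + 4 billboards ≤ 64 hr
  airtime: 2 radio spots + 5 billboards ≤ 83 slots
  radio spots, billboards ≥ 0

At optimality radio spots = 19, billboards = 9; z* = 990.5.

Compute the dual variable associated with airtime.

Binding: production and airtime. Non-binding: design (9 unused).
Slack constraints have shadow price 0 (complementary slackness).
From A_Bᵀ y = c: 5·y_production + 2·y_airtime = 32; 5·y_production + 5·y_airtime = 42.5.
Solving: y_production = 5, y_airtime = 3.5.
Shadow price of airtime = 3.5.

3.5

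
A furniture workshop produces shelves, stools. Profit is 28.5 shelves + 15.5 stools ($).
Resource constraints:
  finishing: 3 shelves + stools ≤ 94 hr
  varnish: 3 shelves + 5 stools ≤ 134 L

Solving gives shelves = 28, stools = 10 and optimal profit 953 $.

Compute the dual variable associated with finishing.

Check each constraint at x*: finishing 94/94 (tight); varnish 134/134 (tight).
From A_Bᵀ y = c: 3·y_finishing + 3·y_varnish = 28.5; 1·y_finishing + 5·y_varnish = 15.5.
This yields shadow prices y_finishing = 8, y_varnish = 1.5.
Shadow price of finishing = 8.

8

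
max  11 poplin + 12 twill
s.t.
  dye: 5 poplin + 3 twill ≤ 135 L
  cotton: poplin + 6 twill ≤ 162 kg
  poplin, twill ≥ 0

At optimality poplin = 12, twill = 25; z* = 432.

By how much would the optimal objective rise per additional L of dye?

At the optimum: dye uses 135 of 135 (binding); cotton uses 162 of 162 (binding).
Dual feasibility on the basic columns requires 5·y_dye + 1·y_cotton = 11, 3·y_dye + 6·y_cotton = 12.
This yields shadow prices y_dye = 2, y_cotton = 1.
Shadow price of dye = 2.

2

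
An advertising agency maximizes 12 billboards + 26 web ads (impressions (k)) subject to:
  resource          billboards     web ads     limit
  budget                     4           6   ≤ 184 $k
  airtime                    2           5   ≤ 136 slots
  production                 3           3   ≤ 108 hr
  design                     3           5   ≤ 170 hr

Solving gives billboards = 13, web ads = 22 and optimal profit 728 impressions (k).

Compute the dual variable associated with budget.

At the optimum: budget uses 184 of 184 (binding); airtime uses 136 of 136 (binding); production uses 105 of 108 (slack = 3); design uses 149 of 170 (slack = 21).
Slack constraints have shadow price 0 (complementary slackness).
The binding rows give the dual system: 4·y_budget + 2·y_airtime = 12 and 6·y_budget + 5·y_airtime = 26.
This yields shadow prices y_budget = 1, y_airtime = 4.
Shadow price of budget = 1.

1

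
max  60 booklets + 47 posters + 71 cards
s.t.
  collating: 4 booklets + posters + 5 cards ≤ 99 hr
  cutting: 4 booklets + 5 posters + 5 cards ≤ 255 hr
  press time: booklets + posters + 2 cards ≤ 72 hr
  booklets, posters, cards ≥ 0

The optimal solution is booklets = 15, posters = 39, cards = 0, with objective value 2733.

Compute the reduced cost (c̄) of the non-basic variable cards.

-4

Binding: collating and cutting. Non-binding: press time (18 unused).
By complementary slackness, y = 0 for the non-binding constraint.
Dual feasibility on the basic columns requires 4·y_collating + 4·y_cutting = 60, 1·y_collating + 5·y_cutting = 47.
This yields shadow prices y_collating = 7, y_cutting = 8.
Reduced cost of cards: c₃ − yᵀa₃ = 71 − (7·5 + 8·5) = 71 − 75 = -4.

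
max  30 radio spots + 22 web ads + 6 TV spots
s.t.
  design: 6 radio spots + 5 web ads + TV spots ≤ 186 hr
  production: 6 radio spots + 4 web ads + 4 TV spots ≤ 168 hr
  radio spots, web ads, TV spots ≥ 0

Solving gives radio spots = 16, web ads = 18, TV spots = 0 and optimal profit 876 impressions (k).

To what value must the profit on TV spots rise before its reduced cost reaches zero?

14

Both design and production are binding at x*.
The binding rows give the dual system: 6·y_design + 6·y_production = 30 and 5·y_design + 4·y_production = 22.
This yields shadow prices y_design = 2, y_production = 3.
TV spots enters the basis when its profit ≥ yᵀa₃ = 2·1 + 3·4 = 14.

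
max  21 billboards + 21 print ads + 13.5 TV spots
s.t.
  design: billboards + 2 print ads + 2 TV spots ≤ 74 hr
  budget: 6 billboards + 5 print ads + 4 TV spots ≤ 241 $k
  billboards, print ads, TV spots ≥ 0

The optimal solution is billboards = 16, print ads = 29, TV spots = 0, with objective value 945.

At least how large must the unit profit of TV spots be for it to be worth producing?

Check each constraint at x*: design 74/74 (tight); budget 241/241 (tight).
From A_Bᵀ y = c: 1·y_design + 6·y_budget = 21; 2·y_design + 5·y_budget = 21.
This yields shadow prices y_design = 3, y_budget = 3.
TV spots enters the basis when its profit ≥ yᵀa₃ = 3·2 + 3·4 = 18.

18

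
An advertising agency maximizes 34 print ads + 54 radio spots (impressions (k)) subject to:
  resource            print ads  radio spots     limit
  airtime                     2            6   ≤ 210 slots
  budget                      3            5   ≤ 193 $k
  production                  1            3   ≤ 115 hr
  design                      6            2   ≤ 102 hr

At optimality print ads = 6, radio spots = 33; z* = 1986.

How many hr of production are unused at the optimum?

10

production used = 1·6 + 3·33 = 105; slack = 115 − 105 = 10.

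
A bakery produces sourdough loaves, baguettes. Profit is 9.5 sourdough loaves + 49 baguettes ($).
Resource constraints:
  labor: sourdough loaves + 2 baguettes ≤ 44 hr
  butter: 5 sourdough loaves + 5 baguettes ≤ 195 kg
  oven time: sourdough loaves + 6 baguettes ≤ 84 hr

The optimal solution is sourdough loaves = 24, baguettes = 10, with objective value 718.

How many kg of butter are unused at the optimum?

butter used = 5·24 + 5·10 = 170; slack = 195 − 170 = 25.

25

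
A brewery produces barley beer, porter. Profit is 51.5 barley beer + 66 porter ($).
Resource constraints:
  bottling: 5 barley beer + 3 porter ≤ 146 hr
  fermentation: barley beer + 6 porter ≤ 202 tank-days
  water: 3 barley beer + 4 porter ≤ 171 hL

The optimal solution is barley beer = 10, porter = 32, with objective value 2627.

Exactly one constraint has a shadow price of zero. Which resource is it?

water

bottling: 146/146 (binding)
fermentation: 202/202 (binding)
water: 158/171 (slack 13)
By complementary slackness, a constraint with positive slack has shadow price 0 → water.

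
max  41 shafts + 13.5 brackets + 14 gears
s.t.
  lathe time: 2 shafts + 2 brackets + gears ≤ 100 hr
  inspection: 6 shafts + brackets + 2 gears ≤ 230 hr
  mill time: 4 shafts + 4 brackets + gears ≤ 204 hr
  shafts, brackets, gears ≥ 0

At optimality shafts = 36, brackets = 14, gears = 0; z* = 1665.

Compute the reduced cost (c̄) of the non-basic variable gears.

-1

Binding: lathe time and inspection. Non-binding: mill time (4 unused).
Since mill time is not tight, its dual is 0.
Dual feasibility on the basic columns requires 2·y_lathe time + 6·y_inspection = 41, 2·y_lathe time + 1·y_inspection = 13.5.
→ y_lathe time = 4 and y_inspection = 5.5.
Reduced cost of gears: c₃ − yᵀa₃ = 14 − (4·1 + 5.5·2) = 14 − 15 = -1.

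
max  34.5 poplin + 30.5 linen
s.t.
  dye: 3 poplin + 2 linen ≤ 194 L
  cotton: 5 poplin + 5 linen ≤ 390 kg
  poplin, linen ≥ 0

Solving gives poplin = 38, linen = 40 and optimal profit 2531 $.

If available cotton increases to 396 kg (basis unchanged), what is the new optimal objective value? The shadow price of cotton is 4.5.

2558

Δb = 6, so new z* = 2531 + (4.5)·(6) = 2531 + 27 = 2558.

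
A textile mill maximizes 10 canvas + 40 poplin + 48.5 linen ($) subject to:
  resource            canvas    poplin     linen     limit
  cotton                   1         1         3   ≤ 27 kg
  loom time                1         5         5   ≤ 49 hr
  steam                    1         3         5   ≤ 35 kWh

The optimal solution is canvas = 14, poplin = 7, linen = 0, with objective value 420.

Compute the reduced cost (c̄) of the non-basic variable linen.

-1.5

Binding: loom time and steam. Non-binding: cotton (6 unused).
Slack constraints have shadow price 0 (complementary slackness).
Dual feasibility on the basic columns requires 1·y_loom time + 1·y_steam = 10, 5·y_loom time + 3·y_steam = 40.
This yields shadow prices y_loom time = 5, y_steam = 5.
Reduced cost of linen: c₃ − yᵀa₃ = 48.5 − (5·5 + 5·5) = 48.5 − 50 = -1.5.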